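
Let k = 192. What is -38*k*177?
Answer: -1291392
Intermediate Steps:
-38*k*177 = -38*192*177 = -7296*177 = -1291392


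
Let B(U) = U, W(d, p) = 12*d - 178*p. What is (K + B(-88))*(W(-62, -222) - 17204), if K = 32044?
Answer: 689227008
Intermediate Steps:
W(d, p) = -178*p + 12*d
(K + B(-88))*(W(-62, -222) - 17204) = (32044 - 88)*((-178*(-222) + 12*(-62)) - 17204) = 31956*((39516 - 744) - 17204) = 31956*(38772 - 17204) = 31956*21568 = 689227008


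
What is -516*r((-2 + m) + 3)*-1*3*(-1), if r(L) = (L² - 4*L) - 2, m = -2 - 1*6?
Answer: -116100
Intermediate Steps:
m = -8 (m = -2 - 6 = -8)
r(L) = -2 + L² - 4*L
-516*r((-2 + m) + 3)*-1*3*(-1) = -516*(-2 + ((-2 - 8) + 3)² - 4*((-2 - 8) + 3))*-1*3*(-1) = -516*(-2 + (-10 + 3)² - 4*(-10 + 3))*(-3*(-1)) = -516*(-2 + (-7)² - 4*(-7))*3 = -516*(-2 + 49 + 28)*3 = -38700*3 = -516*225 = -116100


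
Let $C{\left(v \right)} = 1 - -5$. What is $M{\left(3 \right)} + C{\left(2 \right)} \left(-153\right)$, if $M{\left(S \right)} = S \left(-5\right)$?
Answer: $-933$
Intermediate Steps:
$M{\left(S \right)} = - 5 S$
$C{\left(v \right)} = 6$ ($C{\left(v \right)} = 1 + 5 = 6$)
$M{\left(3 \right)} + C{\left(2 \right)} \left(-153\right) = \left(-5\right) 3 + 6 \left(-153\right) = -15 - 918 = -933$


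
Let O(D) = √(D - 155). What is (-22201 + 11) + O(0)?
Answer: -22190 + I*√155 ≈ -22190.0 + 12.45*I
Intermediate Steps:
O(D) = √(-155 + D)
(-22201 + 11) + O(0) = (-22201 + 11) + √(-155 + 0) = -22190 + √(-155) = -22190 + I*√155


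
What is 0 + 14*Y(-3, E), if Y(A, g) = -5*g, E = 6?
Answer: -420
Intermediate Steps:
0 + 14*Y(-3, E) = 0 + 14*(-5*6) = 0 + 14*(-30) = 0 - 420 = -420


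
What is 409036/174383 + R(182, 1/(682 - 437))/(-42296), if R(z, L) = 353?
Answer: 17239029457/7375703368 ≈ 2.3373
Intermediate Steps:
409036/174383 + R(182, 1/(682 - 437))/(-42296) = 409036/174383 + 353/(-42296) = 409036*(1/174383) + 353*(-1/42296) = 409036/174383 - 353/42296 = 17239029457/7375703368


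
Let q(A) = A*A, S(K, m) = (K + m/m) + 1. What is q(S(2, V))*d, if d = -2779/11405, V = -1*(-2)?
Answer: -44464/11405 ≈ -3.8986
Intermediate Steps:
V = 2
S(K, m) = 2 + K (S(K, m) = (K + 1) + 1 = (1 + K) + 1 = 2 + K)
q(A) = A²
d = -2779/11405 (d = -2779*1/11405 = -2779/11405 ≈ -0.24366)
q(S(2, V))*d = (2 + 2)²*(-2779/11405) = 4²*(-2779/11405) = 16*(-2779/11405) = -44464/11405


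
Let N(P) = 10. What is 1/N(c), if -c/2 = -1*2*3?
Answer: ⅒ ≈ 0.10000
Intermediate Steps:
c = 12 (c = -2*(-1*2)*3 = -(-4)*3 = -2*(-6) = 12)
1/N(c) = 1/10 = ⅒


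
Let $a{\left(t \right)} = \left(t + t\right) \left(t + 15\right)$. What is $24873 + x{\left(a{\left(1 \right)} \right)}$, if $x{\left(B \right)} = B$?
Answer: $24905$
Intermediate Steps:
$a{\left(t \right)} = 2 t \left(15 + t\right)$
$24873 + x{\left(a{\left(1 \right)} \right)} = 24873 + 2 \cdot 1 \left(15 + 1\right) = 24873 + 2 \cdot 1 \cdot 16 = 24873 + 32 = 24905$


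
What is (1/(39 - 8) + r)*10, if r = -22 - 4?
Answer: -8050/31 ≈ -259.68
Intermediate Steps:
r = -26
(1/(39 - 8) + r)*10 = (1/(39 - 8) - 26)*10 = (1/31 - 26)*10 = -805/31*10 = -8050/31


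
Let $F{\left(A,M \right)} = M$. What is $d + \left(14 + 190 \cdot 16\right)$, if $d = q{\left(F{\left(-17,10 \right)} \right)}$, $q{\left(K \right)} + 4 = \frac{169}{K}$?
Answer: $\frac{30669}{10} \approx 3066.9$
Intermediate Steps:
$q{\left(K \right)} = -4 + \frac{169}{K}$
$d = \frac{129}{10}$ ($d = -4 + \frac{169}{10} = \frac{129}{10} \approx 12.9$)
$d + \left(14 + 190 \cdot 16\right) = \frac{129}{10} + \left(14 + 190 \cdot 16\right) = \frac{129}{10} + \left(14 + 3040\right) = \frac{129}{10} + 3054 = \frac{30669}{10}$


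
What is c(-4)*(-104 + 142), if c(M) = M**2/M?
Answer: -152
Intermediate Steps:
c(M) = M
c(-4)*(-104 + 142) = -4*(-104 + 142) = -4*38 = -152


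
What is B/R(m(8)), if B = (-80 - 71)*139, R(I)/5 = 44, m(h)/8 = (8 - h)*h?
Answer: -20989/220 ≈ -95.405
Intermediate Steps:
m(h) = 8*h*(8 - h) (m(h) = 8*((8 - h)*h) = 8*(h*(8 - h)) = 8*h*(8 - h))
R(I) = 220 (R(I) = 5*44 = 220)
B = -20989 (B = -151*139 = -20989)
B/R(m(8)) = -20989/220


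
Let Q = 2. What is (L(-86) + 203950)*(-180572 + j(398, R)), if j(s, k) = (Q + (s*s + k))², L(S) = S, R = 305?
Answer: 5135130489466936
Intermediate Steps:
j(s, k) = (2 + k + s²)² (j(s, k) = (2 + (s*s + k))² = (2 + (s² + k))² = (2 + (k + s²))² = (2 + k + s²)²)
(L(-86) + 203950)*(-180572 + j(398, R)) = (-86 + 203950)*(-180572 + (2 + 305 + 398²)²) = 203864*(-180572 + (2 + 305 + 158404)²) = 203864*(-180572 + 158711²) = 203864*(-180572 + 25189181521) = 203864*25189000949 = 5135130489466936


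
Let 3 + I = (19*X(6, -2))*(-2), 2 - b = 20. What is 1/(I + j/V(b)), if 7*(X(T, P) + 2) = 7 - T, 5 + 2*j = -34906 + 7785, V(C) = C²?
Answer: 252/6479 ≈ 0.038895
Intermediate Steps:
b = -18 (b = 2 - 1*20 = 2 - 20 = -18)
j = -13563 (j = -5/2 + (-34906 + 7785)/2 = -5/2 + (½)*(-27121) = -5/2 - 27121/2 = -13563)
X(T, P) = -1 - T/7 (X(T, P) = -2 + (7 - T)/7 = -2 + (1 - T/7) = -1 - T/7)
I = 473/7 (I = -3 + (19*(-1 - ⅐*6))*(-2) = -3 + (19*(-1 - 6/7))*(-2) = -3 + (19*(-13/7))*(-2) = -3 - 247/7*(-2) = -3 + 494/7 = 473/7 ≈ 67.571)
1/(I + j/V(b)) = 1/(473/7 - 13563/((-18)²)) = 1/(473/7 - 13563/324) = 1/(473/7 - 13563*1/324) = 1/(473/7 - 1507/36) = 1/(6479/252) = 252/6479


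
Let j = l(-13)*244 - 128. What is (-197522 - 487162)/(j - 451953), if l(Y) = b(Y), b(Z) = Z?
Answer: 228228/151751 ≈ 1.5040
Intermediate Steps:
l(Y) = Y
j = -3300 (j = -13*244 - 128 = -3172 - 128 = -3300)
(-197522 - 487162)/(j - 451953) = (-197522 - 487162)/(-3300 - 451953) = -684684/(-455253) = -684684*(-1/455253) = 228228/151751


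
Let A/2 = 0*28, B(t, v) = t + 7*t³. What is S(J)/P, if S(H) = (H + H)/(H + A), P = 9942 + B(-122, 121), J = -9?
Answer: -1/6350558 ≈ -1.5747e-7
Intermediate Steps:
A = 0 (A = 2*(0*28) = 2*0 = 0)
P = -12701116 (P = 9942 + (-122 + 7*(-122)³) = 9942 + (-122 + 7*(-1815848)) = 9942 + (-122 - 12710936) = 9942 - 12711058 = -12701116)
S(H) = 2 (S(H) = (H + H)/(H + 0) = (2*H)/H = 2)
S(J)/P = 2/(-12701116) = 2*(-1/12701116) = -1/6350558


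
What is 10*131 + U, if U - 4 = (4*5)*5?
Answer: 1414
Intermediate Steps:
U = 104 (U = 4 + (4*5)*5 = 4 + 20*5 = 4 + 100 = 104)
10*131 + U = 10*131 + 104 = 1310 + 104 = 1414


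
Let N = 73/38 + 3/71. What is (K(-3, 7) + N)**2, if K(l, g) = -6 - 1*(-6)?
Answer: 28058209/7279204 ≈ 3.8546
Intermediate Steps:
K(l, g) = 0 (K(l, g) = -6 + 6 = 0)
N = 5297/2698 (N = 73*(1/38) + 3*(1/71) = 73/38 + 3/71 = 5297/2698 ≈ 1.9633)
(K(-3, 7) + N)**2 = (0 + 5297/2698)**2 = (5297/2698)**2 = 28058209/7279204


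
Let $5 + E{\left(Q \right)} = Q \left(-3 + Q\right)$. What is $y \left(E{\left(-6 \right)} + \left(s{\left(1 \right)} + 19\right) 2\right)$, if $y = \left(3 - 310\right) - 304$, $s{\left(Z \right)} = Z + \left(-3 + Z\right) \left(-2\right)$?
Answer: $-59267$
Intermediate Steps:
$s{\left(Z \right)} = 6 - Z$ ($s{\left(Z \right)} = Z - \left(-6 + 2 Z\right) = 6 - Z$)
$E{\left(Q \right)} = -5 + Q \left(-3 + Q\right)$
$y = -611$ ($y = -307 - 304 = -611$)
$y \left(E{\left(-6 \right)} + \left(s{\left(1 \right)} + 19\right) 2\right) = - 611 \left(\left(-5 + \left(-6\right)^{2} - -18\right) + \left(\left(6 - 1\right) + 19\right) 2\right) = - 611 \left(\left(-5 + 36 + 18\right) + \left(\left(6 - 1\right) + 19\right) 2\right) = - 611 \left(49 + \left(5 + 19\right) 2\right) = - 611 \left(49 + 24 \cdot 2\right) = - 611 \left(49 + 48\right) = \left(-611\right) 97 = -59267$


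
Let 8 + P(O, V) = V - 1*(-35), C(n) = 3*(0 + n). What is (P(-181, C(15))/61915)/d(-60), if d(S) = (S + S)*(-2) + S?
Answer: 2/309575 ≈ 6.4605e-6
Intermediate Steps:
C(n) = 3*n
P(O, V) = 27 + V (P(O, V) = -8 + (V - 1*(-35)) = -8 + (V + 35) = -8 + (35 + V) = 27 + V)
d(S) = -3*S (d(S) = (2*S)*(-2) + S = -4*S + S = -3*S)
(P(-181, C(15))/61915)/d(-60) = ((27 + 3*15)/61915)/((-3*(-60))) = ((27 + 45)*(1/61915))/180 = (72*(1/61915))*(1/180) = (72/61915)*(1/180) = 2/309575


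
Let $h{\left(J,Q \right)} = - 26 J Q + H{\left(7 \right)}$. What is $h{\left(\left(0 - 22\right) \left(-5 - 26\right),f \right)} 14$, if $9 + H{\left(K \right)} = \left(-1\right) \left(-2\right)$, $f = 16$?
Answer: $-3972066$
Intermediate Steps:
$H{\left(K \right)} = -7$ ($H{\left(K \right)} = -9 - -2 = -9 + 2 = -7$)
$h{\left(J,Q \right)} = -7 - 26 J Q$ ($h{\left(J,Q \right)} = - 26 J Q - 7 = -7 - 26 J Q$)
$h{\left(\left(0 - 22\right) \left(-5 - 26\right),f \right)} 14 = \left(-7 - 26 \left(0 - 22\right) \left(-5 - 26\right) 16\right) 14 = \left(-7 - 26 \left(\left(-22\right) \left(-31\right)\right) 16\right) 14 = \left(-7 - 17732 \cdot 16\right) 14 = \left(-7 - 283712\right) 14 = \left(-283719\right) 14 = -3972066$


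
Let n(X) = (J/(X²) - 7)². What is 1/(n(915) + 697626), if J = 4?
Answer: 700945700625/489032291636662291 ≈ 1.4333e-6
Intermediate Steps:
n(X) = (-7 + 4/X²)² (n(X) = (4/(X²) - 7)² = (4/X² - 7)² = (-7 + 4/X²)²)
1/(n(915) + 697626) = 1/((-4 + 7*915²)²/915⁴ + 697626) = 1/((-4 + 7*837225)²/700945700625 + 697626) = 1/((-4 + 5860575)²/700945700625 + 697626) = 1/((1/700945700625)*5860571² + 697626) = 1/((1/700945700625)*34346292446041 + 697626) = 1/(34346292446041/700945700625 + 697626) = 1/(489032291636662291/700945700625) = 700945700625/489032291636662291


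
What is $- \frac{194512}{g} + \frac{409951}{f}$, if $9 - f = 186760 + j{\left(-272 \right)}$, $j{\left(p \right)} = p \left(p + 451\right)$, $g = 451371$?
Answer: $- \frac{70631634359}{20772544791} \approx -3.4002$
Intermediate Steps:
$j{\left(p \right)} = p \left(451 + p\right)$
$f = -138063$ ($f = 9 - \left(186760 - 272 \left(451 - 272\right)\right) = 9 - \left(186760 - 48688\right) = 9 - 138072 = -138063$)
$- \frac{194512}{g} + \frac{409951}{f} = - \frac{194512}{451371} + \frac{409951}{-138063} = \left(-194512\right) \frac{1}{451371} + 409951 \left(- \frac{1}{138063}\right) = - \frac{194512}{451371} - \frac{409951}{138063} = - \frac{70631634359}{20772544791}$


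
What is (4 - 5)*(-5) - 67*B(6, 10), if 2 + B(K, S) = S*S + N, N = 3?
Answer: -6762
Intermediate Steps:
B(K, S) = 1 + S² (B(K, S) = -2 + (S*S + 3) = -2 + (S² + 3) = -2 + (3 + S²) = 1 + S²)
(4 - 5)*(-5) - 67*B(6, 10) = (4 - 5)*(-5) - 67*(1 + 10²) = -1*(-5) - 67*(1 + 100) = 5 - 67*101 = 5 - 6767 = -6762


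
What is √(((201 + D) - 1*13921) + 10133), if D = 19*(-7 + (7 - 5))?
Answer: I*√3682 ≈ 60.68*I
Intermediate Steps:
D = -95 (D = 19*(-7 + 2) = 19*(-5) = -95)
√(((201 + D) - 1*13921) + 10133) = √(((201 - 95) - 1*13921) + 10133) = √((106 - 13921) + 10133) = √(-13815 + 10133) = √(-3682) = I*√3682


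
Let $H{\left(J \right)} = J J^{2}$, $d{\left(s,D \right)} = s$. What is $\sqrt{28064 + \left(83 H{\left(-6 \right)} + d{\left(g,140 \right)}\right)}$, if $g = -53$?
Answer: $\sqrt{10083} \approx 100.41$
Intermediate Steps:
$H{\left(J \right)} = J^{3}$
$\sqrt{28064 + \left(83 H{\left(-6 \right)} + d{\left(g,140 \right)}\right)} = \sqrt{28064 + \left(83 \left(-6\right)^{3} - 53\right)} = \sqrt{28064 + \left(83 \left(-216\right) - 53\right)} = \sqrt{28064 - 17981} = \sqrt{10083}$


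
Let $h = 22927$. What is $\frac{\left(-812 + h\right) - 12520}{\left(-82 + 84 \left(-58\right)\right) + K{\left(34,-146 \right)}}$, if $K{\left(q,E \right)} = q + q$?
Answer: $- \frac{9595}{4886} \approx -1.9638$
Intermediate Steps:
$K{\left(q,E \right)} = 2 q$
$\frac{\left(-812 + h\right) - 12520}{\left(-82 + 84 \left(-58\right)\right) + K{\left(34,-146 \right)}} = \frac{\left(-812 + 22927\right) - 12520}{\left(-82 + 84 \left(-58\right)\right) + 2 \cdot 34} = \frac{22115 - 12520}{\left(-82 - 4872\right) + 68} = \frac{9595}{-4954 + 68} = \frac{9595}{-4886} = 9595 \left(- \frac{1}{4886}\right) = - \frac{9595}{4886}$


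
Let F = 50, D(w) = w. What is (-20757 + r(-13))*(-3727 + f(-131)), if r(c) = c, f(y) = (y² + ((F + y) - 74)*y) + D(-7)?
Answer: -700613640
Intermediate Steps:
f(y) = -7 + y² + y*(-24 + y) (f(y) = (y² + ((50 + y) - 74)*y) - 7 = (y² + (-24 + y)*y) - 7 = (y² + y*(-24 + y)) - 7 = -7 + y² + y*(-24 + y))
(-20757 + r(-13))*(-3727 + f(-131)) = (-20757 - 13)*(-3727 + (-7 - 24*(-131) + 2*(-131)²)) = -20770*(-3727 + (-7 + 3144 + 2*17161)) = -20770*(-3727 + (-7 + 3144 + 34322)) = -20770*(-3727 + 37459) = -20770*33732 = -700613640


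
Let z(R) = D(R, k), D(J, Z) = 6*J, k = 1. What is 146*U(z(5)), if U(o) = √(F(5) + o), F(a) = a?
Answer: 146*√35 ≈ 863.75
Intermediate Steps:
z(R) = 6*R
U(o) = √(5 + o)
146*U(z(5)) = 146*√(5 + 6*5) = 146*√(5 + 30) = 146*√35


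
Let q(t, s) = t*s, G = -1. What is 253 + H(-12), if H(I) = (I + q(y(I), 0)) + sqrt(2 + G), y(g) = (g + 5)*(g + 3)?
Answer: 242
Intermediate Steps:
y(g) = (3 + g)*(5 + g) (y(g) = (5 + g)*(3 + g) = (3 + g)*(5 + g))
q(t, s) = s*t
H(I) = 1 + I (H(I) = (I + 0*(15 + I**2 + 8*I)) + sqrt(2 - 1) = (I + 0) + sqrt(1) = I + 1 = 1 + I)
253 + H(-12) = 253 + (1 - 12) = 253 - 11 = 242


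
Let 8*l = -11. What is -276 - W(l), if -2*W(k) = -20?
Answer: -286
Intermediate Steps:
l = -11/8 (l = (⅛)*(-11) = -11/8 ≈ -1.3750)
W(k) = 10 (W(k) = -½*(-20) = 10)
-276 - W(l) = -276 - 1*10 = -276 - 10 = -286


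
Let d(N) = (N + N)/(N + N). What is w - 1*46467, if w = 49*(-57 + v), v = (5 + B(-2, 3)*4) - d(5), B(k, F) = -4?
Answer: -49848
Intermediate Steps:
d(N) = 1 (d(N) = (2*N)/((2*N)) = (2*N)*(1/(2*N)) = 1)
v = -12 (v = (5 - 4*4) - 1*1 = (5 - 16) - 1 = -11 - 1 = -12)
w = -3381 (w = 49*(-57 - 12) = 49*(-69) = -3381)
w - 1*46467 = -3381 - 1*46467 = -3381 - 46467 = -49848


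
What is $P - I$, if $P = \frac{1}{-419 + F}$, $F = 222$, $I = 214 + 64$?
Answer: $- \frac{54767}{197} \approx -278.0$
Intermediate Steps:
$I = 278$
$P = - \frac{1}{197}$ ($P = \frac{1}{-419 + 222} = \frac{1}{-197} = - \frac{1}{197} \approx -0.0050761$)
$P - I = - \frac{1}{197} - 278 = - \frac{54767}{197}$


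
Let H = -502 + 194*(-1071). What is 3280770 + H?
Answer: 3072494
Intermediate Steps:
H = -208276 (H = -502 - 207774 = -208276)
3280770 + H = 3280770 - 208276 = 3072494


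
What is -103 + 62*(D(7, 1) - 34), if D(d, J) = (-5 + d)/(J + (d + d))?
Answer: -33041/15 ≈ -2202.7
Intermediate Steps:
D(d, J) = (-5 + d)/(J + 2*d)
-103 + 62*(D(7, 1) - 34) = -103 + 62*((-5 + 7)/(1 + 2*7) - 34) = -103 + 62*(2/(1 + 14) - 34) = -103 + 62*(2/15 - 34) = -103 + 62*(-508/15) = -103 - 31496/15 = -33041/15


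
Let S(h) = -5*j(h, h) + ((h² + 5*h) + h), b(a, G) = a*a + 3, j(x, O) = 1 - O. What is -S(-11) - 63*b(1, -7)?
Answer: -247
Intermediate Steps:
b(a, G) = 3 + a² (b(a, G) = a² + 3 = 3 + a²)
S(h) = -5 + h² + 11*h (S(h) = -5*(1 - h) + ((h² + 5*h) + h) = (-5 + 5*h) + (h² + 6*h) = -5 + h² + 11*h)
-S(-11) - 63*b(1, -7) = -(-5 + (-11)² + 11*(-11)) - 63*(3 + 1²) = -(-5 + 121 - 121) - 63*(3 + 1) = -1*(-5) - 63*4 = 5 - 252 = -247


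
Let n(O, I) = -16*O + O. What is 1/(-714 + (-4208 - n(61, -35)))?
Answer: -1/4007 ≈ -0.00024956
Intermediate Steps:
n(O, I) = -15*O
1/(-714 + (-4208 - n(61, -35))) = 1/(-714 + (-4208 - (-15)*61)) = 1/(-714 + (-4208 - 1*(-915))) = 1/(-714 + (-4208 + 915)) = 1/(-714 - 3293) = 1/(-4007) = -1/4007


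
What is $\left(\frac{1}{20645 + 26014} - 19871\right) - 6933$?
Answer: $- \frac{1250647835}{46659} \approx -26804.0$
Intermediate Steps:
$\left(\frac{1}{20645 + 26014} - 19871\right) - 6933 = \left(\frac{1}{46659} - 19871\right) - 6933 = - \frac{927160988}{46659} - 6933 = - \frac{1250647835}{46659}$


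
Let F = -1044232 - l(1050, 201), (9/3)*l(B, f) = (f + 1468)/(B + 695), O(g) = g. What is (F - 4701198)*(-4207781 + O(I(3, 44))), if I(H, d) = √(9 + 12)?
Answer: 126558808106781539/5235 - 30077327719*√21/5235 ≈ 2.4175e+13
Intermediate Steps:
I(H, d) = √21
l(B, f) = (1468 + f)/(3*(695 + B)) (l(B, f) = ((f + 1468)/(B + 695))/3 = ((1468 + f)/(695 + B))/3 = (1468 + f)/(3*(695 + B)))
F = -5466556189/5235 (F = -1044232 - (1468 + 201)/(3*(695 + 1050)) = -1044232 - 1669/(3*1745) = -1044232 - 1*1669/5235 = -1044232 - 1669/5235 = -5466556189/5235 ≈ -1.0442e+6)
(F - 4701198)*(-4207781 + O(I(3, 44))) = (-5466556189/5235 - 4701198)*(-4207781 + √21) = -30077327719*(-4207781 + √21)/5235 = 126558808106781539/5235 - 30077327719*√21/5235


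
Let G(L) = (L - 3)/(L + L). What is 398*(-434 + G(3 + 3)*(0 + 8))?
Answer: -171936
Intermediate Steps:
G(L) = (-3 + L)/(2*L) (G(L) = (-3 + L)/((2*L)) = (-3 + L)*(1/(2*L)) = (-3 + L)/(2*L))
398*(-434 + G(3 + 3)*(0 + 8)) = 398*(-434 + ((-3 + (3 + 3))/(2*(3 + 3)))*(0 + 8)) = 398*(-434 + ((½)*(-3 + 6)/6)*8) = 398*(-434 + ((½)*(⅙)*3)*8) = 398*(-434 + (¼)*8) = 398*(-434 + 2) = 398*(-432) = -171936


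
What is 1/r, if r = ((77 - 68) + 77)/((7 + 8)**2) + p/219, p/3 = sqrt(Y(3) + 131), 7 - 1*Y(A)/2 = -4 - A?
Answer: 103116150/31363909 - 3695625*sqrt(159)/31363909 ≈ 1.8019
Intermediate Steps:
Y(A) = 22 + 2*A (Y(A) = 14 - 2*(-4 - A) = 14 + (8 + 2*A) = 22 + 2*A)
p = 3*sqrt(159) (p = 3*sqrt((22 + 2*3) + 131) = 3*sqrt((22 + 6) + 131) = 3*sqrt(28 + 131) = 3*sqrt(159) ≈ 37.829)
r = 86/225 + sqrt(159)/73 (r = ((77 - 68) + 77)/((7 + 8)**2) + (3*sqrt(159))/219 = (9 + 77)/(15**2) + (3*sqrt(159))*(1/219) = 86/225 + sqrt(159)/73 ≈ 0.55496)
1/r = 1/(86/225 + sqrt(159)/73)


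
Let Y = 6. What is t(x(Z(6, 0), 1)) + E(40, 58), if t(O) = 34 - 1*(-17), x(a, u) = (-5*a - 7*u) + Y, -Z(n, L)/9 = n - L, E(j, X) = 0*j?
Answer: 51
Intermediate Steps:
E(j, X) = 0
Z(n, L) = -9*n + 9*L (Z(n, L) = -9*(n - L) = -9*n + 9*L)
x(a, u) = 6 - 7*u - 5*a (x(a, u) = (-5*a - 7*u) + 6 = (-7*u - 5*a) + 6 = 6 - 7*u - 5*a)
t(O) = 51 (t(O) = 34 + 17 = 51)
t(x(Z(6, 0), 1)) + E(40, 58) = 51 + 0 = 51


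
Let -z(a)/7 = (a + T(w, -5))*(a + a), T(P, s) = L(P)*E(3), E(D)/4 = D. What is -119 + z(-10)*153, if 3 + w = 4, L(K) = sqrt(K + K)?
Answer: -214319 + 257040*sqrt(2) ≈ 1.4919e+5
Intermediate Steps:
E(D) = 4*D
L(K) = sqrt(2)*sqrt(K) (L(K) = sqrt(2*K) = sqrt(2)*sqrt(K))
w = 1 (w = -3 + 4 = 1)
T(P, s) = 12*sqrt(2)*sqrt(P) (T(P, s) = (sqrt(2)*sqrt(P))*(4*3) = (sqrt(2)*sqrt(P))*12 = 12*sqrt(2)*sqrt(P))
z(a) = -14*a*(a + 12*sqrt(2)) (z(a) = -7*(a + 12*sqrt(2)*sqrt(1))*(a + a) = -7*(a + 12*sqrt(2)*1)*2*a = -7*(a + 12*sqrt(2))*2*a = -14*a*(a + 12*sqrt(2)))
-119 + z(-10)*153 = -119 - 14*(-10)*(-10 + 12*sqrt(2))*153 = -119 + (-1400 + 1680*sqrt(2))*153 = -119 + (-214200 + 257040*sqrt(2)) = -214319 + 257040*sqrt(2)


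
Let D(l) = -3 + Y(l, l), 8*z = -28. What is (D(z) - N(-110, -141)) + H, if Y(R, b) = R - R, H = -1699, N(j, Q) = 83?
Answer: -1785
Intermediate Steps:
z = -7/2 (z = (⅛)*(-28) = -7/2 ≈ -3.5000)
Y(R, b) = 0
D(l) = -3 (D(l) = -3 + 0 = -3)
(D(z) - N(-110, -141)) + H = (-3 - 1*83) - 1699 = (-3 - 83) - 1699 = -86 - 1699 = -1785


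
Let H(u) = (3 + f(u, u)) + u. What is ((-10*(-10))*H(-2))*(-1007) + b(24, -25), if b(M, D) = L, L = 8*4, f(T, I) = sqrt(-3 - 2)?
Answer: -100668 - 100700*I*sqrt(5) ≈ -1.0067e+5 - 2.2517e+5*I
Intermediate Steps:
f(T, I) = I*sqrt(5) (f(T, I) = sqrt(-5) = I*sqrt(5))
H(u) = 3 + u + I*sqrt(5) (H(u) = (3 + I*sqrt(5)) + u = 3 + u + I*sqrt(5))
L = 32
b(M, D) = 32
((-10*(-10))*H(-2))*(-1007) + b(24, -25) = ((-10*(-10))*(3 - 2 + I*sqrt(5)))*(-1007) + 32 = (100*(1 + I*sqrt(5)))*(-1007) + 32 = (100 + 100*I*sqrt(5))*(-1007) + 32 = (-100700 - 100700*I*sqrt(5)) + 32 = -100668 - 100700*I*sqrt(5)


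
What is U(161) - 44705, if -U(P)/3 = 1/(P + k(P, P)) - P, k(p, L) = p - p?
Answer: -7119745/161 ≈ -44222.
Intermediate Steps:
k(p, L) = 0
U(P) = -3/P + 3*P (U(P) = -3*(1/(P + 0) - P) = -3*(1/P - P) = -3/P + 3*P)
U(161) - 44705 = (-3/161 + 3*161) - 44705 = (-3*1/161 + 483) - 44705 = (-3/161 + 483) - 44705 = 77760/161 - 44705 = -7119745/161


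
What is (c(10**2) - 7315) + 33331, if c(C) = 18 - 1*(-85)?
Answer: 26119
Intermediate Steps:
c(C) = 103 (c(C) = 18 + 85 = 103)
(c(10**2) - 7315) + 33331 = (103 - 7315) + 33331 = -7212 + 33331 = 26119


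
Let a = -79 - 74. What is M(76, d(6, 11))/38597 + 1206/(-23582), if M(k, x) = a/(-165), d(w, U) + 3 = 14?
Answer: -98420628/1925411345 ≈ -0.051117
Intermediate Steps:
a = -153
d(w, U) = 11 (d(w, U) = -3 + 14 = 11)
M(k, x) = 51/55 (M(k, x) = -153/(-165) = -153*(-1/165) = 51/55)
M(76, d(6, 11))/38597 + 1206/(-23582) = (51/55)/38597 + 1206/(-23582) = (51/55)*(1/38597) + 1206*(-1/23582) = 51/2122835 - 603/11791 = -98420628/1925411345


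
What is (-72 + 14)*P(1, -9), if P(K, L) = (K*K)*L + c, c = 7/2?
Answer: 319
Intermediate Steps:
c = 7/2 (c = 7*(½) = 7/2 ≈ 3.5000)
P(K, L) = 7/2 + L*K² (P(K, L) = (K*K)*L + 7/2 = K²*L + 7/2 = L*K² + 7/2 = 7/2 + L*K²)
(-72 + 14)*P(1, -9) = (-72 + 14)*(7/2 - 9*1²) = -58*(7/2 - 9*1) = -58*(7/2 - 9) = -58*(-11/2) = 319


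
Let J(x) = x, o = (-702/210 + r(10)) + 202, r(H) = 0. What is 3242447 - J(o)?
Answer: 113478692/35 ≈ 3.2422e+6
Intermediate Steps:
o = 6953/35 (o = (-702/210 + 0) + 202 = (-702*1/210 + 0) + 202 = (-117/35 + 0) + 202 = -117/35 + 202 = 6953/35 ≈ 198.66)
3242447 - J(o) = 3242447 - 1*6953/35 = 3242447 - 6953/35 = 113478692/35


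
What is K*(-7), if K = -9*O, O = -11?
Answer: -693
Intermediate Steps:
K = 99 (K = -9*(-11) = 99)
K*(-7) = 99*(-7) = -693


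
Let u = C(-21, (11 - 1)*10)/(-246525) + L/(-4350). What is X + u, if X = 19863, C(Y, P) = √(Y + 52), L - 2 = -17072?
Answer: 2880704/145 - √31/246525 ≈ 19867.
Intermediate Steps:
L = -17070 (L = 2 - 17072 = -17070)
C(Y, P) = √(52 + Y)
u = 569/145 - √31/246525 (u = √(52 - 21)/(-246525) - 17070/(-4350) = √31*(-1/246525) - 17070*(-1/4350) = -√31/246525 + 569/145 = 569/145 - √31/246525 ≈ 3.9241)
X + u = 19863 + (569/145 - √31/246525) = 2880704/145 - √31/246525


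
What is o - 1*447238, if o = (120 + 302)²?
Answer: -269154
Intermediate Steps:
o = 178084 (o = 422² = 178084)
o - 1*447238 = 178084 - 1*447238 = 178084 - 447238 = -269154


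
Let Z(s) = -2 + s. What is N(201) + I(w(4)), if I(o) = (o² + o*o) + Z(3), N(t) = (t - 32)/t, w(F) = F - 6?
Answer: 1978/201 ≈ 9.8408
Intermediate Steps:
w(F) = -6 + F
N(t) = (-32 + t)/t
I(o) = 1 + 2*o² (I(o) = (o² + o*o) + (-2 + 3) = (o² + o²) + 1 = 2*o² + 1 = 1 + 2*o²)
N(201) + I(w(4)) = (-32 + 201)/201 + (1 + 2*(-6 + 4)²) = (1/201)*169 + (1 + 2*(-2)²) = 169/201 + (1 + 2*4) = 169/201 + (1 + 8) = 169/201 + 9 = 1978/201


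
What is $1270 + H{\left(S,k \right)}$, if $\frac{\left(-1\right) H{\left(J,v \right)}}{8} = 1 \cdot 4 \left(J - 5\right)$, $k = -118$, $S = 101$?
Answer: $-1802$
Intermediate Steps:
$H{\left(J,v \right)} = 160 - 32 J$ ($H{\left(J,v \right)} = - 8 \cdot 1 \cdot 4 \left(J - 5\right) = - 8 \cdot 4 \left(-5 + J\right) = - 8 \left(-20 + 4 J\right) = 160 - 32 J$)
$1270 + H{\left(S,k \right)} = 1270 + \left(160 - 3232\right) = 1270 - 3072 = -1802$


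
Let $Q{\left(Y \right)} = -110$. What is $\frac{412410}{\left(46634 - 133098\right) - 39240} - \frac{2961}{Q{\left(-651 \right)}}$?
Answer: $\frac{81711111}{3456860} \approx 23.637$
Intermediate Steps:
$\frac{412410}{\left(46634 - 133098\right) - 39240} - \frac{2961}{Q{\left(-651 \right)}} = \frac{412410}{\left(46634 - 133098\right) - 39240} - \frac{2961}{-110} = \frac{412410}{-86464 - 39240} - - \frac{2961}{110} = \frac{412410}{-125704} + \frac{2961}{110} = 412410 \left(- \frac{1}{125704}\right) + \frac{2961}{110} = - \frac{206205}{62852} + \frac{2961}{110} = \frac{81711111}{3456860}$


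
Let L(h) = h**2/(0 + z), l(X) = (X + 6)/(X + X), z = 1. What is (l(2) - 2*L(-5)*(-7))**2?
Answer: 123904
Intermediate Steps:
l(X) = (6 + X)/(2*X) (l(X) = (6 + X)/((2*X)) = (6 + X)*(1/(2*X)) = (6 + X)/(2*X))
L(h) = h**2 (L(h) = h**2/(0 + 1) = h**2/1 = 1*h**2 = h**2)
(l(2) - 2*L(-5)*(-7))**2 = ((1/2)*(6 + 2)/2 - 2*(-5)**2*(-7))**2 = ((1/2)*(1/2)*8 - 2*25*(-7))**2 = (2 - 50*(-7))**2 = (2 + 350)**2 = 352**2 = 123904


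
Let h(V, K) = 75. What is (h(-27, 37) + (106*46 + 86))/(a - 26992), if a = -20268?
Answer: -5037/47260 ≈ -0.10658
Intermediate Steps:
(h(-27, 37) + (106*46 + 86))/(a - 26992) = (75 + (106*46 + 86))/(-20268 - 26992) = (75 + (4876 + 86))/(-47260) = (75 + 4962)*(-1/47260) = 5037*(-1/47260) = -5037/47260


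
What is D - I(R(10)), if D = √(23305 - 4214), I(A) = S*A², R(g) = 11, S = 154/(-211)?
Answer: 18634/211 + √19091 ≈ 226.48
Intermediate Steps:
S = -154/211 (S = 154*(-1/211) = -154/211 ≈ -0.72986)
I(A) = -154*A²/211
D = √19091 ≈ 138.17
D - I(R(10)) = √19091 - (-154)*11²/211 = √19091 - (-154)*121/211 = √19091 - 1*(-18634/211) = √19091 + 18634/211 = 18634/211 + √19091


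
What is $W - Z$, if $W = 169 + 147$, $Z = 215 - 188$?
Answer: $289$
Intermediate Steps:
$Z = 27$
$W = 316$
$W - Z = 316 - 27 = 289$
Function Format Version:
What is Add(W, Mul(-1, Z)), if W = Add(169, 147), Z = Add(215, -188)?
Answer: 289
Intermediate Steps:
Z = 27
W = 316
Add(W, Mul(-1, Z)) = Add(316, Mul(-1, 27)) = Add(316, -27) = 289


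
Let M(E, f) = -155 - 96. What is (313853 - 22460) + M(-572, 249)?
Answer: 291142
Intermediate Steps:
M(E, f) = -251
(313853 - 22460) + M(-572, 249) = (313853 - 22460) - 251 = 291393 - 251 = 291142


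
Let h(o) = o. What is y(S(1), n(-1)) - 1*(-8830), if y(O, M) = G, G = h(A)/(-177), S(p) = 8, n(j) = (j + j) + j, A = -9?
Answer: 520973/59 ≈ 8830.0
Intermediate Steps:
n(j) = 3*j (n(j) = 2*j + j = 3*j)
G = 3/59 (G = -9/(-177) = -9*(-1/177) = 3/59 ≈ 0.050847)
y(O, M) = 3/59
y(S(1), n(-1)) - 1*(-8830) = 3/59 - 1*(-8830) = 3/59 + 8830 = 520973/59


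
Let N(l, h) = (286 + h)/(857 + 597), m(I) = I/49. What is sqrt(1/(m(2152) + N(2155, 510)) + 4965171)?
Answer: sqrt(12457986523152159894)/1584006 ≈ 2228.3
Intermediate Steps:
m(I) = I/49 (m(I) = I*(1/49) = I/49)
N(l, h) = 143/727 + h/1454 (N(l, h) = (286 + h)/1454 = (286 + h)*(1/1454) = 143/727 + h/1454)
sqrt(1/(m(2152) + N(2155, 510)) + 4965171) = sqrt(1/((1/49)*2152 + (143/727 + (1/1454)*510)) + 4965171) = sqrt(1/(2152/49 + (143/727 + 255/727)) + 4965171) = sqrt(1/(2152/49 + 398/727) + 4965171) = sqrt(1/(1584006/35623) + 4965171) = sqrt(35623/1584006 + 4965171) = sqrt(7864860690649/1584006) = sqrt(12457986523152159894)/1584006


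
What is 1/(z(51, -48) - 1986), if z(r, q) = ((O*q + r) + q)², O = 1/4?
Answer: -1/1905 ≈ -0.00052493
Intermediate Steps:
O = ¼ (O = 1*(¼) = ¼ ≈ 0.25000)
z(r, q) = (r + 5*q/4)² (z(r, q) = ((q/4 + r) + q)² = ((r + q/4) + q)² = (r + 5*q/4)²)
1/(z(51, -48) - 1986) = 1/((4*51 + 5*(-48))²/16 - 1986) = 1/((204 - 240)²/16 - 1986) = 1/((1/16)*(-36)² - 1986) = 1/((1/16)*1296 - 1986) = 1/(81 - 1986) = 1/(-1905) = -1/1905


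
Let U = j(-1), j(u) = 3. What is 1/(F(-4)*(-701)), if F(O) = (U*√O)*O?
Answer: -I/16824 ≈ -5.9439e-5*I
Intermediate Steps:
U = 3
F(O) = 3*O^(3/2) (F(O) = (3*√O)*O = 3*O^(3/2))
1/(F(-4)*(-701)) = 1/((3*(-4)^(3/2))*(-701)) = 1/((3*(-8*I))*(-701)) = 1/(-24*I*(-701)) = 1/(16824*I) = -I/16824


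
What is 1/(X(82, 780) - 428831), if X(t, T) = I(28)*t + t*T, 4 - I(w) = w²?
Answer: -1/428831 ≈ -2.3319e-6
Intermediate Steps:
I(w) = 4 - w²
X(t, T) = -780*t + T*t (X(t, T) = (4 - 1*28²)*t + t*T = (4 - 1*784)*t + T*t = (4 - 784)*t + T*t = -780*t + T*t)
1/(X(82, 780) - 428831) = 1/(82*(-780 + 780) - 428831) = 1/(82*0 - 428831) = 1/(0 - 428831) = 1/(-428831) = -1/428831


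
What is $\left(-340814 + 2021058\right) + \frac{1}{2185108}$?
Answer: $\frac{3671514606353}{2185108} \approx 1.6802 \cdot 10^{6}$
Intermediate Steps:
$\left(-340814 + 2021058\right) + \frac{1}{2185108} = 1680244 + \frac{1}{2185108} = \frac{3671514606353}{2185108}$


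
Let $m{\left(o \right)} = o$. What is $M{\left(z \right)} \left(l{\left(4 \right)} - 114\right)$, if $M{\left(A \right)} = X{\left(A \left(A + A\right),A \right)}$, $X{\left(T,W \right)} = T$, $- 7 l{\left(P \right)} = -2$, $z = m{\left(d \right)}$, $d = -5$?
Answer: $- \frac{39800}{7} \approx -5685.7$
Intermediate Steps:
$z = -5$
$l{\left(P \right)} = \frac{2}{7}$ ($l{\left(P \right)} = \left(- \frac{1}{7}\right) \left(-2\right) = \frac{2}{7}$)
$M{\left(A \right)} = 2 A^{2}$ ($M{\left(A \right)} = A \left(A + A\right) = A 2 A = 2 A^{2}$)
$M{\left(z \right)} \left(l{\left(4 \right)} - 114\right) = 2 \left(-5\right)^{2} \left(\frac{2}{7} - 114\right) = 2 \cdot 25 \left(- \frac{796}{7}\right) = 50 \left(- \frac{796}{7}\right) = - \frac{39800}{7}$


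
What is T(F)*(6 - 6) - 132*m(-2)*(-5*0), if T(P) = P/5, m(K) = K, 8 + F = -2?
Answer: 0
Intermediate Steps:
F = -10 (F = -8 - 2 = -10)
T(P) = P/5 (T(P) = P*(⅕) = P/5)
T(F)*(6 - 6) - 132*m(-2)*(-5*0) = ((⅕)*(-10))*(6 - 6) - (-264)*(-5*0) = -2*0 - (-264)*0 = 0 - 132*0 = 0 + 0 = 0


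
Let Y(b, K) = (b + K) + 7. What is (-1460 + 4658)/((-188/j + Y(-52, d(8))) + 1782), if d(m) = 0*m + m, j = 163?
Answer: 173758/94749 ≈ 1.8339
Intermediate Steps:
d(m) = m (d(m) = 0 + m = m)
Y(b, K) = 7 + K + b (Y(b, K) = (K + b) + 7 = 7 + K + b)
(-1460 + 4658)/((-188/j + Y(-52, d(8))) + 1782) = (-1460 + 4658)/((-188/163 + (7 + 8 - 52)) + 1782) = 3198/((-188*1/163 - 37) + 1782) = 3198/((-188/163 - 37) + 1782) = 3198/(-6219/163 + 1782) = 3198/(284247/163) = 3198*(163/284247) = 173758/94749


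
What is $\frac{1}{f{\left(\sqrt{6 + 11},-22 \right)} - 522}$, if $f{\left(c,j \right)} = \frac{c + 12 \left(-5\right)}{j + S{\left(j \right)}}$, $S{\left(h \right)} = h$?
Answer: $- \frac{1007952}{524776447} + \frac{44 \sqrt{17}}{524776447} \approx -0.0019204$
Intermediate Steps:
$f{\left(c,j \right)} = \frac{-60 + c}{2 j}$ ($f{\left(c,j \right)} = \frac{c + 12 \left(-5\right)}{j + j} = \frac{c - 60}{2 j} = \left(-60 + c\right) \frac{1}{2 j} = \frac{-60 + c}{2 j}$)
$\frac{1}{f{\left(\sqrt{6 + 11},-22 \right)} - 522} = \frac{1}{\frac{-60 + \sqrt{6 + 11}}{2 \left(-22\right)} - 522} = \frac{1}{\frac{1}{2} \left(- \frac{1}{22}\right) \left(-60 + \sqrt{17}\right) - 522} = \frac{1}{\left(\frac{15}{11} - \frac{\sqrt{17}}{44}\right) - 522} = \frac{1}{- \frac{5727}{11} - \frac{\sqrt{17}}{44}}$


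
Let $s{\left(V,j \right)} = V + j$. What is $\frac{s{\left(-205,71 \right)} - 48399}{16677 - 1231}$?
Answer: $- \frac{48533}{15446} \approx -3.1421$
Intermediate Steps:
$\frac{s{\left(-205,71 \right)} - 48399}{16677 - 1231} = \frac{\left(-205 + 71\right) - 48399}{16677 - 1231} = \frac{-134 - 48399}{15446} = \left(-48533\right) \frac{1}{15446} = - \frac{48533}{15446}$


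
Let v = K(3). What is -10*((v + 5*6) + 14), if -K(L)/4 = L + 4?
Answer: -160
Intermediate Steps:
K(L) = -16 - 4*L (K(L) = -4*(L + 4) = -4*(4 + L) = -16 - 4*L)
v = -28 (v = -16 - 4*3 = -16 - 12 = -28)
-10*((v + 5*6) + 14) = -10*((-28 + 5*6) + 14) = -10*((-28 + 30) + 14) = -10*(2 + 14) = -10*16 = -160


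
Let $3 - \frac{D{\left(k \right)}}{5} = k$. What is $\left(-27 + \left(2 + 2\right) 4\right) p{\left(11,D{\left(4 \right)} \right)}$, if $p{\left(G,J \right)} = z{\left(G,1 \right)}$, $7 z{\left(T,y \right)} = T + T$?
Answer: $- \frac{242}{7} \approx -34.571$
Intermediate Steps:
$D{\left(k \right)} = 15 - 5 k$
$z{\left(T,y \right)} = \frac{2 T}{7}$ ($z{\left(T,y \right)} = \frac{T + T}{7} = \frac{2 T}{7}$)
$p{\left(G,J \right)} = \frac{2 G}{7}$
$\left(-27 + \left(2 + 2\right) 4\right) p{\left(11,D{\left(4 \right)} \right)} = \left(-27 + \left(2 + 2\right) 4\right) \frac{2}{7} \cdot 11 = \left(-27 + 4 \cdot 4\right) \frac{22}{7} = \left(-27 + 16\right) \frac{22}{7} = \left(-11\right) \frac{22}{7} = - \frac{242}{7}$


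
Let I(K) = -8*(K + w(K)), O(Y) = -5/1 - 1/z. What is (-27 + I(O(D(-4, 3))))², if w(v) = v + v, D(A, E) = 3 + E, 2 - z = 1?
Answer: 13689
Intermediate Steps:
z = 1 (z = 2 - 1*1 = 2 - 1 = 1)
O(Y) = -6 (O(Y) = -5/1 - 1/1 = -5*1 - 1*1 = -5 - 1 = -6)
w(v) = 2*v
I(K) = -24*K (I(K) = -8*(K + 2*K) = -24*K)
(-27 + I(O(D(-4, 3))))² = (-27 - 24*(-6))² = (-27 + 144)² = 117² = 13689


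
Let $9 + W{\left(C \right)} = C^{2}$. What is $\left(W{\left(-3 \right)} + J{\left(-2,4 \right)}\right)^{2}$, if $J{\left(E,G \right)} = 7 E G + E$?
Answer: $3364$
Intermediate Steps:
$W{\left(C \right)} = -9 + C^{2}$
$J{\left(E,G \right)} = E + 7 E G$ ($J{\left(E,G \right)} = 7 E G + E = E + 7 E G$)
$\left(W{\left(-3 \right)} + J{\left(-2,4 \right)}\right)^{2} = \left(\left(-9 + \left(-3\right)^{2}\right) - 2 \left(1 + 7 \cdot 4\right)\right)^{2} = \left(\left(-9 + 9\right) - 2 \left(1 + 28\right)\right)^{2} = \left(0 - 58\right)^{2} = \left(-58\right)^{2} = 3364$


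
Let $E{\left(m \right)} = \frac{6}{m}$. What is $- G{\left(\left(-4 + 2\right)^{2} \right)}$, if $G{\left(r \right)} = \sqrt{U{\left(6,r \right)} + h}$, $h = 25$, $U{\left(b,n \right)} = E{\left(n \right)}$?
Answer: $- \frac{\sqrt{106}}{2} \approx -5.1478$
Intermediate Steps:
$U{\left(b,n \right)} = \frac{6}{n}$
$G{\left(r \right)} = \sqrt{25 + \frac{6}{r}}$ ($G{\left(r \right)} = \sqrt{\frac{6}{r} + 25} = \sqrt{25 + \frac{6}{r}}$)
$- G{\left(\left(-4 + 2\right)^{2} \right)} = - \sqrt{25 + \frac{6}{\left(-4 + 2\right)^{2}}} = - \sqrt{25 + \frac{6}{\left(-2\right)^{2}}} = - \sqrt{25 + \frac{6}{4}} = - \sqrt{25 + 6 \cdot \frac{1}{4}} = - \sqrt{25 + \frac{3}{2}} = - \sqrt{\frac{53}{2}} = - \frac{\sqrt{106}}{2}$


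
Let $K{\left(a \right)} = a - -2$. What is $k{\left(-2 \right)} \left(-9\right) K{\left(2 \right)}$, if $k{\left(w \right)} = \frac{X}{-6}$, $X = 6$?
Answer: $36$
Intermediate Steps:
$k{\left(w \right)} = -1$ ($k{\left(w \right)} = \frac{6}{-6} = 6 \left(- \frac{1}{6}\right) = -1$)
$K{\left(a \right)} = 2 + a$ ($K{\left(a \right)} = a + 2 = 2 + a$)
$k{\left(-2 \right)} \left(-9\right) K{\left(2 \right)} = \left(-1\right) \left(-9\right) \left(2 + 2\right) = 9 \cdot 4 = 36$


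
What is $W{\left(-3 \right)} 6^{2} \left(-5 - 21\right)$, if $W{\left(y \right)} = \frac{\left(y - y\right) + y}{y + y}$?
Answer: $-468$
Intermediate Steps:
$W{\left(y \right)} = \frac{1}{2}$ ($W{\left(y \right)} = \frac{0 + y}{2 y} = y \frac{1}{2 y} = \frac{1}{2}$)
$W{\left(-3 \right)} 6^{2} \left(-5 - 21\right) = \frac{6^{2} \left(-5 - 21\right)}{2} = \frac{36 \left(-26\right)}{2} = \frac{1}{2} \left(-936\right) = -468$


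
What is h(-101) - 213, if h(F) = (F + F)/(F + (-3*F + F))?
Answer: -215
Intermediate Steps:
h(F) = -2 (h(F) = (2*F)/(F - 2*F) = (2*F)/((-F)) = (2*F)*(-1/F) = -2)
h(-101) - 213 = -2 - 213 = -215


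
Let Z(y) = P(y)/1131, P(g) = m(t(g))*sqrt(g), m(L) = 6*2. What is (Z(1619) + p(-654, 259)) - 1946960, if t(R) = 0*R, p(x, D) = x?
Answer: -1947614 + 4*sqrt(1619)/377 ≈ -1.9476e+6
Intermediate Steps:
t(R) = 0
m(L) = 12
P(g) = 12*sqrt(g)
Z(y) = 4*sqrt(y)/377 (Z(y) = (12*sqrt(y))/1131 = (12*sqrt(y))*(1/1131) = 4*sqrt(y)/377)
(Z(1619) + p(-654, 259)) - 1946960 = (4*sqrt(1619)/377 - 654) - 1946960 = (-654 + 4*sqrt(1619)/377) - 1946960 = -1947614 + 4*sqrt(1619)/377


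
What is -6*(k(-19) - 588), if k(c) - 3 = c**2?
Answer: 1344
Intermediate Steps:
k(c) = 3 + c**2
-6*(k(-19) - 588) = -6*((3 + (-19)**2) - 588) = -6*((3 + 361) - 588) = -6*(364 - 588) = -6*(-224) = 1344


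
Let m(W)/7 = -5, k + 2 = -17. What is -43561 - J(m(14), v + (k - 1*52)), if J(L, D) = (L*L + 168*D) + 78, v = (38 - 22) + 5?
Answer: -36464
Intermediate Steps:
k = -19 (k = -2 - 17 = -19)
v = 21 (v = 16 + 5 = 21)
m(W) = -35 (m(W) = 7*(-5) = -35)
J(L, D) = 78 + L² + 168*D (J(L, D) = (L² + 168*D) + 78 = 78 + L² + 168*D)
-43561 - J(m(14), v + (k - 1*52)) = -43561 - (78 + (-35)² + 168*(21 + (-19 - 1*52))) = -43561 - (78 + 1225 + 168*(21 + (-19 - 52))) = -43561 - (78 + 1225 + 168*(21 - 71)) = -43561 - (78 + 1225 + 168*(-50)) = -43561 - (78 + 1225 - 8400) = -43561 - 1*(-7097) = -43561 + 7097 = -36464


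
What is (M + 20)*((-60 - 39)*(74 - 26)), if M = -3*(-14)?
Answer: -294624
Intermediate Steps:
M = 42
(M + 20)*((-60 - 39)*(74 - 26)) = (42 + 20)*((-60 - 39)*(74 - 26)) = 62*(-99*48) = 62*(-4752) = -294624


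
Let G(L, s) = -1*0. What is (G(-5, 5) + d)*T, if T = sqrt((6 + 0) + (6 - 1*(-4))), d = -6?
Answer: -24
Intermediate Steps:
G(L, s) = 0
T = 4 (T = sqrt(6 + (6 + 4)) = sqrt(6 + 10) = sqrt(16) = 4)
(G(-5, 5) + d)*T = (0 - 6)*4 = -6*4 = -24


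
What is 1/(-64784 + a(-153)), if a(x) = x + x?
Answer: -1/65090 ≈ -1.5363e-5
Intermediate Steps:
a(x) = 2*x
1/(-64784 + a(-153)) = 1/(-64784 + 2*(-153)) = 1/(-64784 - 306) = 1/(-65090) = -1/65090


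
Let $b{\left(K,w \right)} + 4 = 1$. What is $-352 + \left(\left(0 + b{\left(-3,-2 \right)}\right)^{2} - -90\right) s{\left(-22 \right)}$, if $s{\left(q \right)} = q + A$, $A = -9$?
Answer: $-3421$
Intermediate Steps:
$b{\left(K,w \right)} = -3$ ($b{\left(K,w \right)} = -4 + 1 = -3$)
$s{\left(q \right)} = -9 + q$ ($s{\left(q \right)} = q - 9 = -9 + q$)
$-352 + \left(\left(0 + b{\left(-3,-2 \right)}\right)^{2} - -90\right) s{\left(-22 \right)} = -352 + \left(\left(0 - 3\right)^{2} - -90\right) \left(-9 - 22\right) = -352 + \left(\left(-3\right)^{2} + 90\right) \left(-31\right) = -352 + \left(9 + 90\right) \left(-31\right) = -352 + 99 \left(-31\right) = -352 - 3069 = -3421$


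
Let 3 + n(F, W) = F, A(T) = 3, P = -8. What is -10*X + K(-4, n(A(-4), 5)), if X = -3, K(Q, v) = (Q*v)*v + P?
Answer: 22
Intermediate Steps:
n(F, W) = -3 + F
K(Q, v) = -8 + Q*v² (K(Q, v) = (Q*v)*v - 8 = Q*v² - 8 = -8 + Q*v²)
-10*X + K(-4, n(A(-4), 5)) = -10*(-3) + (-8 - 4*(-3 + 3)²) = 30 + (-8 - 4*0²) = 30 + (-8 - 4*0) = 30 + (-8 + 0) = 30 - 8 = 22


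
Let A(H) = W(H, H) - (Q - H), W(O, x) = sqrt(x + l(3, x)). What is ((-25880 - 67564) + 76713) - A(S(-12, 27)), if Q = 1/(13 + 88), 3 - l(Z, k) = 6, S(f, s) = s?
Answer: -1692557/101 - 2*sqrt(6) ≈ -16763.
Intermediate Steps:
l(Z, k) = -3 (l(Z, k) = 3 - 1*6 = 3 - 6 = -3)
Q = 1/101 ≈ 0.0099010
W(O, x) = sqrt(-3 + x) (W(O, x) = sqrt(x - 3) = sqrt(-3 + x))
A(H) = -1/101 + H + sqrt(-3 + H) (A(H) = sqrt(-3 + H) - (1/101 - H) = sqrt(-3 + H) + (-1/101 + H) = -1/101 + H + sqrt(-3 + H))
((-25880 - 67564) + 76713) - A(S(-12, 27)) = ((-25880 - 67564) + 76713) - (-1/101 + 27 + sqrt(-3 + 27)) = (-93444 + 76713) - (-1/101 + 27 + sqrt(24)) = -16731 - (-1/101 + 27 + 2*sqrt(6)) = -16731 - (2726/101 + 2*sqrt(6)) = -16731 + (-2726/101 - 2*sqrt(6)) = -1692557/101 - 2*sqrt(6)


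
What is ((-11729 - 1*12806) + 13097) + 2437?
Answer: -9001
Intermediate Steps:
((-11729 - 1*12806) + 13097) + 2437 = ((-11729 - 12806) + 13097) + 2437 = (-24535 + 13097) + 2437 = -11438 + 2437 = -9001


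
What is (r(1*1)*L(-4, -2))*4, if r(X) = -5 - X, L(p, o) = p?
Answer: 96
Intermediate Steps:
(r(1*1)*L(-4, -2))*4 = ((-5 - 1)*(-4))*4 = -6*(-4)*4 = 24*4 = 96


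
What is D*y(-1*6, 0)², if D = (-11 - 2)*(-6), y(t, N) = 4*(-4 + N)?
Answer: 19968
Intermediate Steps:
y(t, N) = -16 + 4*N
D = 78 (D = -13*(-6) = 78)
D*y(-1*6, 0)² = 78*(-16 + 4*0)² = 78*(-16 + 0)² = 78*(-16)² = 78*256 = 19968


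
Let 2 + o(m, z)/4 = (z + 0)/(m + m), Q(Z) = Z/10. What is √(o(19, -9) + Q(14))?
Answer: I*√68115/95 ≈ 2.7472*I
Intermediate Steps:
Q(Z) = Z/10 (Q(Z) = Z*(⅒) = Z/10)
o(m, z) = -8 + 2*z/m (o(m, z) = -8 + 4*((z + 0)/(m + m)) = -8 + 4*(z/((2*m))) = -8 + 4*(z*(1/(2*m))) = -8 + 4*(z/(2*m)) = -8 + 2*z/m)
√(o(19, -9) + Q(14)) = √((-8 + 2*(-9)/19) + (⅒)*14) = √((-8 + 2*(-9)*(1/19)) + 7/5) = √((-8 - 18/19) + 7/5) = √(-170/19 + 7/5) = √(-717/95) = I*√68115/95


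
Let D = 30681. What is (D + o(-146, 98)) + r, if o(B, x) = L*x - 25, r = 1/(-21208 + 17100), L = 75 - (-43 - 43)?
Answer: 190750871/4108 ≈ 46434.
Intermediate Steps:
L = 161 (L = 75 - 1*(-86) = 75 + 86 = 161)
r = -1/4108 (r = 1/(-4108) = -1/4108 ≈ -0.00024343)
o(B, x) = -25 + 161*x (o(B, x) = 161*x - 25 = -25 + 161*x)
(D + o(-146, 98)) + r = (30681 + (-25 + 161*98)) - 1/4108 = (30681 + (-25 + 15778)) - 1/4108 = (30681 + 15753) - 1/4108 = 46434 - 1/4108 = 190750871/4108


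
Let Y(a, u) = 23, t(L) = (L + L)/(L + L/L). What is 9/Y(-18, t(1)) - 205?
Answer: -4706/23 ≈ -204.61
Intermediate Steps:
t(L) = 2*L/(1 + L) (t(L) = (2*L)/(L + 1) = (2*L)/(1 + L) = 2*L/(1 + L))
9/Y(-18, t(1)) - 205 = 9/23 - 205 = -4706/23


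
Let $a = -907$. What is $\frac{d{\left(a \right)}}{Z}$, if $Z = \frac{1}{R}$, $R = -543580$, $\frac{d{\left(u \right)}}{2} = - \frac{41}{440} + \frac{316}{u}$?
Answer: $\frac{4789673633}{9977} \approx 4.8007 \cdot 10^{5}$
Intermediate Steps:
$d{\left(u \right)} = - \frac{41}{220} + \frac{632}{u}$ ($d{\left(u \right)} = 2 \left(- \frac{41}{440} + \frac{316}{u}\right) = - \frac{41}{220} + \frac{632}{u}$)
$Z = - \frac{1}{543580}$ ($Z = \frac{1}{-543580} = - \frac{1}{543580} \approx -1.8397 \cdot 10^{-6}$)
$\frac{d{\left(a \right)}}{Z} = \frac{- \frac{41}{220} + \frac{632}{-907}}{- \frac{1}{543580}} = \left(- \frac{41}{220} + 632 \left(- \frac{1}{907}\right)\right) \left(-543580\right) = \left(- \frac{41}{220} - \frac{632}{907}\right) \left(-543580\right) = \left(- \frac{176227}{199540}\right) \left(-543580\right) = \frac{4789673633}{9977}$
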